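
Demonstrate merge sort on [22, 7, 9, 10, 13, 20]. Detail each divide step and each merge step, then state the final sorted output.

Merge sort trace:

Split: [22, 7, 9, 10, 13, 20] -> [22, 7, 9] and [10, 13, 20]
  Split: [22, 7, 9] -> [22] and [7, 9]
    Split: [7, 9] -> [7] and [9]
    Merge: [7] + [9] -> [7, 9]
  Merge: [22] + [7, 9] -> [7, 9, 22]
  Split: [10, 13, 20] -> [10] and [13, 20]
    Split: [13, 20] -> [13] and [20]
    Merge: [13] + [20] -> [13, 20]
  Merge: [10] + [13, 20] -> [10, 13, 20]
Merge: [7, 9, 22] + [10, 13, 20] -> [7, 9, 10, 13, 20, 22]

Final sorted array: [7, 9, 10, 13, 20, 22]

The merge sort proceeds by recursively splitting the array and merging sorted halves.
After all merges, the sorted array is [7, 9, 10, 13, 20, 22].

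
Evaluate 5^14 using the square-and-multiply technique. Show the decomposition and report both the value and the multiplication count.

Computing 5^14 by squaring (build up from 5^1; each line after the first costs one multiplication):

5^1 = 5
5^2 = (5^1)^2 = 5^2 = 25
5^3 = 5 * 5^2 = 5 * 25 = 125
5^6 = (5^3)^2 = 125^2 = 15625
5^7 = 5 * 5^6 = 5 * 15625 = 78125
5^14 = (5^7)^2 = 78125^2 = 6103515625

Result: 6103515625
Multiplications needed: 5 (5 lines after 5^1)

5^14 = 6103515625. Using exponentiation by squaring, this requires 5 multiplications. The key idea: if the exponent is even, square the half-power; if odd, multiply by the base once.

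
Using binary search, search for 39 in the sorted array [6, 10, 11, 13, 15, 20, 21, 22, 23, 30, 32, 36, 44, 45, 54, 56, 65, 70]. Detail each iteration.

Binary search for 39 in [6, 10, 11, 13, 15, 20, 21, 22, 23, 30, 32, 36, 44, 45, 54, 56, 65, 70]:

lo=0, hi=17, mid=8, arr[mid]=23 -> 23 < 39, search right half
lo=9, hi=17, mid=13, arr[mid]=45 -> 45 > 39, search left half
lo=9, hi=12, mid=10, arr[mid]=32 -> 32 < 39, search right half
lo=11, hi=12, mid=11, arr[mid]=36 -> 36 < 39, search right half
lo=12, hi=12, mid=12, arr[mid]=44 -> 44 > 39, search left half
lo=12 > hi=11, target 39 not found

Binary search determines that 39 is not in the array after 5 comparisons. The search space was exhausted without finding the target.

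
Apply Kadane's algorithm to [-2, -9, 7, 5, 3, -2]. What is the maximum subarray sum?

Using Kadane's algorithm on [-2, -9, 7, 5, 3, -2]:

Scanning through the array:
Position 1 (value -9): max_ending_here = -9, max_so_far = -2
Position 2 (value 7): max_ending_here = 7, max_so_far = 7
Position 3 (value 5): max_ending_here = 12, max_so_far = 12
Position 4 (value 3): max_ending_here = 15, max_so_far = 15
Position 5 (value -2): max_ending_here = 13, max_so_far = 15

Maximum subarray: [7, 5, 3]
Maximum sum: 15

The maximum subarray is [7, 5, 3] with sum 15. This subarray runs from index 2 to index 4.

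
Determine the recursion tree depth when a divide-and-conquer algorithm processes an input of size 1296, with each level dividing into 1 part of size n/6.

For divide and conquer with division factor 6:

Problem sizes at each level:
Level 0: 1296
Level 1: 216
Level 2: 36
Level 3: 6
Level 4: 1

The root is level 0 and the size-1 base case is level 4 (the tree spans levels 0 through 4, i.e. 5 levels counting the root), so the depth is the number of divisions: log_6(1296) = 4

The recursion tree depth is log_6(1296) = 4. At each level, the problem size is divided by 6, so it takes 4 divisions to reduce to a base case of size 1. The algorithm makes 1 recursive call at each level.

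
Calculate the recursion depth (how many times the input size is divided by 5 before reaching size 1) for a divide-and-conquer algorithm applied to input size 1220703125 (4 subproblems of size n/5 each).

For divide and conquer with division factor 5:

Problem sizes at each level:
Level 0: 1220703125
Level 1: 244140625
Level 2: 48828125
Level 3: 9765625
Level 4: 1953125
Level 5: 390625
Level 6: 78125
Level 7: 15625
Level 8: 3125
Level 9: 625
Level 10: 125
Level 11: 25
Level 12: 5
Level 13: 1

The root is level 0 and the size-1 base case is level 13 (the tree spans levels 0 through 13, i.e. 14 levels counting the root), so the depth is the number of divisions: log_5(1220703125) = 13

The recursion tree depth is log_5(1220703125) = 13. At each level, the problem size is divided by 5, so it takes 13 divisions to reduce to a base case of size 1. The algorithm makes 4 recursive calls at each level.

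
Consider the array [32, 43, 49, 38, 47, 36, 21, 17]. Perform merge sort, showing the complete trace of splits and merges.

Merge sort trace:

Split: [32, 43, 49, 38, 47, 36, 21, 17] -> [32, 43, 49, 38] and [47, 36, 21, 17]
  Split: [32, 43, 49, 38] -> [32, 43] and [49, 38]
    Split: [32, 43] -> [32] and [43]
    Merge: [32] + [43] -> [32, 43]
    Split: [49, 38] -> [49] and [38]
    Merge: [49] + [38] -> [38, 49]
  Merge: [32, 43] + [38, 49] -> [32, 38, 43, 49]
  Split: [47, 36, 21, 17] -> [47, 36] and [21, 17]
    Split: [47, 36] -> [47] and [36]
    Merge: [47] + [36] -> [36, 47]
    Split: [21, 17] -> [21] and [17]
    Merge: [21] + [17] -> [17, 21]
  Merge: [36, 47] + [17, 21] -> [17, 21, 36, 47]
Merge: [32, 38, 43, 49] + [17, 21, 36, 47] -> [17, 21, 32, 36, 38, 43, 47, 49]

Final sorted array: [17, 21, 32, 36, 38, 43, 47, 49]

The merge sort proceeds by recursively splitting the array and merging sorted halves.
After all merges, the sorted array is [17, 21, 32, 36, 38, 43, 47, 49].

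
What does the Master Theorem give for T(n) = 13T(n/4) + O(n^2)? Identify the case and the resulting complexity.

Master Theorem for T(n) = 13T(n/4) + O(n^2):

a = 13, b = 4, c = 2
log_b(a) = log_4(13) = 1.8502

Case 3: c = 2 > log_4(13) = 1.8502
T(n) = O(n^2) = O(n^2)

For T(n) = 13T(n/4) + O(n^2): log_4(13) = 1.8502. This is Case 3 of the Master Theorem (c > log_b(a), work dominated by root), giving O(n^2).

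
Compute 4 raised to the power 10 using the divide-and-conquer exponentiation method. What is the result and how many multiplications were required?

Computing 4^10 by squaring (build up from 4^1; each line after the first costs one multiplication):

4^1 = 4
4^2 = (4^1)^2 = 4^2 = 16
4^4 = (4^2)^2 = 16^2 = 256
4^5 = 4 * 4^4 = 4 * 256 = 1024
4^10 = (4^5)^2 = 1024^2 = 1048576

Result: 1048576
Multiplications needed: 4 (4 lines after 4^1)

4^10 = 1048576. Using exponentiation by squaring, this requires 4 multiplications. The key idea: if the exponent is even, square the half-power; if odd, multiply by the base once.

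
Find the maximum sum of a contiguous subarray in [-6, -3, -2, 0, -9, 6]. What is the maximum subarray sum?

Using Kadane's algorithm on [-6, -3, -2, 0, -9, 6]:

Scanning through the array:
Position 1 (value -3): max_ending_here = -3, max_so_far = -3
Position 2 (value -2): max_ending_here = -2, max_so_far = -2
Position 3 (value 0): max_ending_here = 0, max_so_far = 0
Position 4 (value -9): max_ending_here = -9, max_so_far = 0
Position 5 (value 6): max_ending_here = 6, max_so_far = 6

Maximum subarray: [6]
Maximum sum: 6

The maximum subarray is [6] with sum 6. This subarray runs from index 5 to index 5.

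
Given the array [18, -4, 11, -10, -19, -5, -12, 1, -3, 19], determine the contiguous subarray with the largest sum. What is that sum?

Using Kadane's algorithm on [18, -4, 11, -10, -19, -5, -12, 1, -3, 19]:

Scanning through the array:
Position 1 (value -4): max_ending_here = 14, max_so_far = 18
Position 2 (value 11): max_ending_here = 25, max_so_far = 25
Position 3 (value -10): max_ending_here = 15, max_so_far = 25
Position 4 (value -19): max_ending_here = -4, max_so_far = 25
Position 5 (value -5): max_ending_here = -5, max_so_far = 25
Position 6 (value -12): max_ending_here = -12, max_so_far = 25
Position 7 (value 1): max_ending_here = 1, max_so_far = 25
Position 8 (value -3): max_ending_here = -2, max_so_far = 25
Position 9 (value 19): max_ending_here = 19, max_so_far = 25

Maximum subarray: [18, -4, 11]
Maximum sum: 25

The maximum subarray is [18, -4, 11] with sum 25. This subarray runs from index 0 to index 2.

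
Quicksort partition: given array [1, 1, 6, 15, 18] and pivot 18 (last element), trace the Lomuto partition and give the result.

Lomuto partition with pivot = 18:

Initial array: [1, 1, 6, 15, 18]

arr[0]=1 <= 18: swap with position 0, array becomes [1, 1, 6, 15, 18]
arr[1]=1 <= 18: swap with position 1, array becomes [1, 1, 6, 15, 18]
arr[2]=6 <= 18: swap with position 2, array becomes [1, 1, 6, 15, 18]
arr[3]=15 <= 18: swap with position 3, array becomes [1, 1, 6, 15, 18]

Place pivot at position 4: [1, 1, 6, 15, 18]
Pivot position: 4

After partitioning with pivot 18, the array becomes [1, 1, 6, 15, 18]. The pivot is placed at index 4. All elements to the left of the pivot are <= 18, and all elements to the right are > 18.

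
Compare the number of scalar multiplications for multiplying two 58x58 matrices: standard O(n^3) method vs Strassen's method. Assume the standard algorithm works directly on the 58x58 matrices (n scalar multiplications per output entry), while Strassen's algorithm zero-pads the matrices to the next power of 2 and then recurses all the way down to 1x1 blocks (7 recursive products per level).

Matrix multiplication for 58x58 matrices:

Strassen's algorithm requires power-of-2 dimensions. Pad 58x58 to 64x64 (next power of 2).

Standard algorithm: 58^3 = 195112 multiplications
Strassen's algorithm: 7^(log2(64)) = 7^6 = 117649 multiplications
Savings: 195112 - 117649 = 77463 multiplications

Standard: 195112 multiplications (58^3). Strassen: 117649 multiplications (7^6, after padding to 64x64). Strassen reduces 8 recursive multiplications to 7 at each level.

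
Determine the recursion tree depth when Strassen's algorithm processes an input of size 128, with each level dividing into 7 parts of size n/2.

For divide and conquer with division factor 2:

Problem sizes at each level:
Level 0: 128
Level 1: 64
Level 2: 32
Level 3: 16
Level 4: 8
Level 5: 4
Level 6: 2
Level 7: 1

The root is level 0 and the size-1 base case is level 7 (the tree spans levels 0 through 7, i.e. 8 levels counting the root), so the depth is the number of divisions: log_2(128) = 7

The recursion tree depth is log_2(128) = 7. At each level, the problem size is divided by 2, so it takes 7 divisions to reduce to a base case of size 1. The algorithm makes 7 recursive calls at each level.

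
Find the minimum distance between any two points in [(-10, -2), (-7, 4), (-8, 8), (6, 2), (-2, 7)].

Computing all pairwise distances among 5 points:

d((-10, -2), (-7, 4)) = 6.7082
d((-10, -2), (-8, 8)) = 10.198
d((-10, -2), (6, 2)) = 16.4924
d((-10, -2), (-2, 7)) = 12.0416
d((-7, 4), (-8, 8)) = 4.1231 <-- minimum
d((-7, 4), (6, 2)) = 13.1529
d((-7, 4), (-2, 7)) = 5.831
d((-8, 8), (6, 2)) = 15.2315
d((-8, 8), (-2, 7)) = 6.0828
d((6, 2), (-2, 7)) = 9.434

Closest pair: (-7, 4) and (-8, 8) with distance 4.1231

The closest pair is (-7, 4) and (-8, 8) with Euclidean distance 4.1231. For 5 points, brute-force pairwise comparison is shown above. For large n, the divide-and-conquer algorithm (sort by x, recurse on halves, check the dividing strip) achieves O(n log n).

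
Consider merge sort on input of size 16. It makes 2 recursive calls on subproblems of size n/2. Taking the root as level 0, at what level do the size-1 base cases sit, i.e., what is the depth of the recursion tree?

For divide and conquer with division factor 2:

Problem sizes at each level:
Level 0: 16
Level 1: 8
Level 2: 4
Level 3: 2
Level 4: 1

The root is level 0 and the size-1 base case is level 4 (the tree spans levels 0 through 4, i.e. 5 levels counting the root), so the depth is the number of divisions: log_2(16) = 4

The recursion tree depth is log_2(16) = 4. At each level, the problem size is divided by 2, so it takes 4 divisions to reduce to a base case of size 1. The algorithm makes 2 recursive calls at each level.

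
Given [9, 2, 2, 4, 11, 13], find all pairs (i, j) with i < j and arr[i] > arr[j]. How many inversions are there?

Finding inversions in [9, 2, 2, 4, 11, 13]:

(0, 1): arr[0]=9 > arr[1]=2
(0, 2): arr[0]=9 > arr[2]=2
(0, 3): arr[0]=9 > arr[3]=4

Total inversions: 3

The array has 3 inversion(s): (0,1), (0,2), (0,3). Each pair (i,j) satisfies i < j and arr[i] > arr[j].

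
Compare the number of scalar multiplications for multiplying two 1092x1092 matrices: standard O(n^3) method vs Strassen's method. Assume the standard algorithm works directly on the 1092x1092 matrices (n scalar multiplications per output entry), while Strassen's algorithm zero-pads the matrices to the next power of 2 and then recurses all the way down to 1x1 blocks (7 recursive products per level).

Matrix multiplication for 1092x1092 matrices:

Strassen's algorithm requires power-of-2 dimensions. Pad 1092x1092 to 2048x2048 (next power of 2).

Standard algorithm: 1092^3 = 1302170688 multiplications
Strassen's algorithm: 7^(log2(2048)) = 7^11 = 1977326743 multiplications
Difference: 1302170688 - 1977326743 = -675156055 (Strassen uses MORE here due to padding overhead — for small or just-over-power-of-2 n, padding can outweigh the per-level savings)

Standard: 1302170688 multiplications (1092^3). Strassen: 1977326743 multiplications (7^11, after padding to 2048x2048). Strassen reduces 8 recursive multiplications to 7 at each level.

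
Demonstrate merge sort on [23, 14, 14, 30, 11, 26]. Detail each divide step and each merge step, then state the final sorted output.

Merge sort trace:

Split: [23, 14, 14, 30, 11, 26] -> [23, 14, 14] and [30, 11, 26]
  Split: [23, 14, 14] -> [23] and [14, 14]
    Split: [14, 14] -> [14] and [14]
    Merge: [14] + [14] -> [14, 14]
  Merge: [23] + [14, 14] -> [14, 14, 23]
  Split: [30, 11, 26] -> [30] and [11, 26]
    Split: [11, 26] -> [11] and [26]
    Merge: [11] + [26] -> [11, 26]
  Merge: [30] + [11, 26] -> [11, 26, 30]
Merge: [14, 14, 23] + [11, 26, 30] -> [11, 14, 14, 23, 26, 30]

Final sorted array: [11, 14, 14, 23, 26, 30]

The merge sort proceeds by recursively splitting the array and merging sorted halves.
After all merges, the sorted array is [11, 14, 14, 23, 26, 30].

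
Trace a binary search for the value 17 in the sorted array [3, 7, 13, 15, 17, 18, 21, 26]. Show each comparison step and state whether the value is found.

Binary search for 17 in [3, 7, 13, 15, 17, 18, 21, 26]:

lo=0, hi=7, mid=3, arr[mid]=15 -> 15 < 17, search right half
lo=4, hi=7, mid=5, arr[mid]=18 -> 18 > 17, search left half
lo=4, hi=4, mid=4, arr[mid]=17 -> Found target at index 4!

Binary search finds 17 at index 4 after 3 comparisons. The search repeatedly halves the search space by comparing with the middle element.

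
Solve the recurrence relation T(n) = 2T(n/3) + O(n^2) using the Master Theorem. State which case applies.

Master Theorem for T(n) = 2T(n/3) + O(n^2):

a = 2, b = 3, c = 2
log_b(a) = log_3(2) = 0.6309

Case 3: c = 2 > log_3(2) = 0.6309
T(n) = O(n^2) = O(n^2)

For T(n) = 2T(n/3) + O(n^2): log_3(2) = 0.6309. This is Case 3 of the Master Theorem (c > log_b(a), work dominated by root), giving O(n^2).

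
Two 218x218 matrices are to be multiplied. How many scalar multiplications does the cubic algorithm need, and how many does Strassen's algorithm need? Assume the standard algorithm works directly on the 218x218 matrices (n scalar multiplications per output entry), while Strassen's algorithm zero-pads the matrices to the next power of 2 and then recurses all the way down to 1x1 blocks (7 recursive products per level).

Matrix multiplication for 218x218 matrices:

Strassen's algorithm requires power-of-2 dimensions. Pad 218x218 to 256x256 (next power of 2).

Standard algorithm: 218^3 = 10360232 multiplications
Strassen's algorithm: 7^(log2(256)) = 7^8 = 5764801 multiplications
Savings: 10360232 - 5764801 = 4595431 multiplications

Standard: 10360232 multiplications (218^3). Strassen: 5764801 multiplications (7^8, after padding to 256x256). Strassen reduces 8 recursive multiplications to 7 at each level.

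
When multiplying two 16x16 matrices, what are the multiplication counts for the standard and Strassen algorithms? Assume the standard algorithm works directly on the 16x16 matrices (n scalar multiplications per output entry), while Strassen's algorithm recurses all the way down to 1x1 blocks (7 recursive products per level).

Matrix multiplication for 16x16 matrices:

Standard algorithm: 16^3 = 4096 multiplications
Strassen's algorithm: 7^(log2(16)) = 7^4 = 2401 multiplications
Savings: 4096 - 2401 = 1695 multiplications

Standard: 4096 multiplications (16^3). Strassen: 2401 multiplications (7^4). Strassen reduces 8 recursive multiplications to 7 at each level.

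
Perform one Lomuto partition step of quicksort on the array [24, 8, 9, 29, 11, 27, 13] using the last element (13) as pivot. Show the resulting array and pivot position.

Lomuto partition with pivot = 13:

Initial array: [24, 8, 9, 29, 11, 27, 13]

arr[0]=24 > 13: no swap
arr[1]=8 <= 13: swap with position 0, array becomes [8, 24, 9, 29, 11, 27, 13]
arr[2]=9 <= 13: swap with position 1, array becomes [8, 9, 24, 29, 11, 27, 13]
arr[3]=29 > 13: no swap
arr[4]=11 <= 13: swap with position 2, array becomes [8, 9, 11, 29, 24, 27, 13]
arr[5]=27 > 13: no swap

Place pivot at position 3: [8, 9, 11, 13, 24, 27, 29]
Pivot position: 3

After partitioning with pivot 13, the array becomes [8, 9, 11, 13, 24, 27, 29]. The pivot is placed at index 3. All elements to the left of the pivot are <= 13, and all elements to the right are > 13.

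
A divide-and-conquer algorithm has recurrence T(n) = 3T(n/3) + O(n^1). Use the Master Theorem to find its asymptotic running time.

Master Theorem for T(n) = 3T(n/3) + O(n^1):

a = 3, b = 3, c = 1
log_b(a) = log_3(3) = 1.0000

Case 2: c = 1 = log_3(3) = 1.0000
T(n) = O(n^1 log n) = O(n log n)

For T(n) = 3T(n/3) + O(n^1): log_3(3) = 1.0000. This is Case 2 of the Master Theorem (c = log_b(a), equal work at all levels), giving O(n log n).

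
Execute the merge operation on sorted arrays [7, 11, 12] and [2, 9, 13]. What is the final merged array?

Merging process:

Compare 7 vs 2: take 2 from right. Merged: [2]
Compare 7 vs 9: take 7 from left. Merged: [2, 7]
Compare 11 vs 9: take 9 from right. Merged: [2, 7, 9]
Compare 11 vs 13: take 11 from left. Merged: [2, 7, 9, 11]
Compare 12 vs 13: take 12 from left. Merged: [2, 7, 9, 11, 12]
Append remaining from right: [13]. Merged: [2, 7, 9, 11, 12, 13]

Final merged array: [2, 7, 9, 11, 12, 13]
Total comparisons: 5

The merged array is [2, 7, 9, 11, 12, 13], requiring 5 comparisons. The merge step runs in O(n) time where n is the total number of elements.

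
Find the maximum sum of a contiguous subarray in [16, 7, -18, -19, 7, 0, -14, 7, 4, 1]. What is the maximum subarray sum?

Using Kadane's algorithm on [16, 7, -18, -19, 7, 0, -14, 7, 4, 1]:

Scanning through the array:
Position 1 (value 7): max_ending_here = 23, max_so_far = 23
Position 2 (value -18): max_ending_here = 5, max_so_far = 23
Position 3 (value -19): max_ending_here = -14, max_so_far = 23
Position 4 (value 7): max_ending_here = 7, max_so_far = 23
Position 5 (value 0): max_ending_here = 7, max_so_far = 23
Position 6 (value -14): max_ending_here = -7, max_so_far = 23
Position 7 (value 7): max_ending_here = 7, max_so_far = 23
Position 8 (value 4): max_ending_here = 11, max_so_far = 23
Position 9 (value 1): max_ending_here = 12, max_so_far = 23

Maximum subarray: [16, 7]
Maximum sum: 23

The maximum subarray is [16, 7] with sum 23. This subarray runs from index 0 to index 1.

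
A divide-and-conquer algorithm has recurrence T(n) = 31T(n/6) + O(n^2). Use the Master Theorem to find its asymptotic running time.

Master Theorem for T(n) = 31T(n/6) + O(n^2):

a = 31, b = 6, c = 2
log_b(a) = log_6(31) = 1.9165

Case 3: c = 2 > log_6(31) = 1.9165
T(n) = O(n^2) = O(n^2)

For T(n) = 31T(n/6) + O(n^2): log_6(31) = 1.9165. This is Case 3 of the Master Theorem (c > log_b(a), work dominated by root), giving O(n^2).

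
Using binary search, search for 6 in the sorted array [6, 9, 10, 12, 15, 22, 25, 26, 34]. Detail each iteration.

Binary search for 6 in [6, 9, 10, 12, 15, 22, 25, 26, 34]:

lo=0, hi=8, mid=4, arr[mid]=15 -> 15 > 6, search left half
lo=0, hi=3, mid=1, arr[mid]=9 -> 9 > 6, search left half
lo=0, hi=0, mid=0, arr[mid]=6 -> Found target at index 0!

Binary search finds 6 at index 0 after 3 comparisons. The search repeatedly halves the search space by comparing with the middle element.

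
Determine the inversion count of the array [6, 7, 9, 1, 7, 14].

Finding inversions in [6, 7, 9, 1, 7, 14]:

(0, 3): arr[0]=6 > arr[3]=1
(1, 3): arr[1]=7 > arr[3]=1
(2, 3): arr[2]=9 > arr[3]=1
(2, 4): arr[2]=9 > arr[4]=7

Total inversions: 4

The array has 4 inversion(s): (0,3), (1,3), (2,3), (2,4). Each pair (i,j) satisfies i < j and arr[i] > arr[j].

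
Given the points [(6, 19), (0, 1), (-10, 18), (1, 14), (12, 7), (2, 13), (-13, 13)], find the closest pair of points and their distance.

Computing all pairwise distances among 7 points:

d((6, 19), (0, 1)) = 18.9737
d((6, 19), (-10, 18)) = 16.0312
d((6, 19), (1, 14)) = 7.0711
d((6, 19), (12, 7)) = 13.4164
d((6, 19), (2, 13)) = 7.2111
d((6, 19), (-13, 13)) = 19.9249
d((0, 1), (-10, 18)) = 19.7231
d((0, 1), (1, 14)) = 13.0384
d((0, 1), (12, 7)) = 13.4164
d((0, 1), (2, 13)) = 12.1655
d((0, 1), (-13, 13)) = 17.6918
d((-10, 18), (1, 14)) = 11.7047
d((-10, 18), (12, 7)) = 24.5967
d((-10, 18), (2, 13)) = 13.0
d((-10, 18), (-13, 13)) = 5.831
d((1, 14), (12, 7)) = 13.0384
d((1, 14), (2, 13)) = 1.4142 <-- minimum
d((1, 14), (-13, 13)) = 14.0357
d((12, 7), (2, 13)) = 11.6619
d((12, 7), (-13, 13)) = 25.7099
d((2, 13), (-13, 13)) = 15.0

Closest pair: (1, 14) and (2, 13) with distance 1.4142

The closest pair is (1, 14) and (2, 13) with Euclidean distance 1.4142. For 7 points, brute-force pairwise comparison is shown above. For large n, the divide-and-conquer algorithm (sort by x, recurse on halves, check the dividing strip) achieves O(n log n).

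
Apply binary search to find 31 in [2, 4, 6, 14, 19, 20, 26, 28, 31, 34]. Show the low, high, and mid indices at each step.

Binary search for 31 in [2, 4, 6, 14, 19, 20, 26, 28, 31, 34]:

lo=0, hi=9, mid=4, arr[mid]=19 -> 19 < 31, search right half
lo=5, hi=9, mid=7, arr[mid]=28 -> 28 < 31, search right half
lo=8, hi=9, mid=8, arr[mid]=31 -> Found target at index 8!

Binary search finds 31 at index 8 after 3 comparisons. The search repeatedly halves the search space by comparing with the middle element.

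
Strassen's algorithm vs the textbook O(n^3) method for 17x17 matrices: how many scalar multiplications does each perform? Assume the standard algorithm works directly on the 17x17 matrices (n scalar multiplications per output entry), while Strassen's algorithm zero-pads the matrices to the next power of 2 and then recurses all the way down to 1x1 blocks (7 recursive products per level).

Matrix multiplication for 17x17 matrices:

Strassen's algorithm requires power-of-2 dimensions. Pad 17x17 to 32x32 (next power of 2).

Standard algorithm: 17^3 = 4913 multiplications
Strassen's algorithm: 7^(log2(32)) = 7^5 = 16807 multiplications
Difference: 4913 - 16807 = -11894 (Strassen uses MORE here due to padding overhead — for small or just-over-power-of-2 n, padding can outweigh the per-level savings)

Standard: 4913 multiplications (17^3). Strassen: 16807 multiplications (7^5, after padding to 32x32). Strassen reduces 8 recursive multiplications to 7 at each level.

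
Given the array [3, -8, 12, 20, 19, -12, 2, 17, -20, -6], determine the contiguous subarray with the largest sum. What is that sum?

Using Kadane's algorithm on [3, -8, 12, 20, 19, -12, 2, 17, -20, -6]:

Scanning through the array:
Position 1 (value -8): max_ending_here = -5, max_so_far = 3
Position 2 (value 12): max_ending_here = 12, max_so_far = 12
Position 3 (value 20): max_ending_here = 32, max_so_far = 32
Position 4 (value 19): max_ending_here = 51, max_so_far = 51
Position 5 (value -12): max_ending_here = 39, max_so_far = 51
Position 6 (value 2): max_ending_here = 41, max_so_far = 51
Position 7 (value 17): max_ending_here = 58, max_so_far = 58
Position 8 (value -20): max_ending_here = 38, max_so_far = 58
Position 9 (value -6): max_ending_here = 32, max_so_far = 58

Maximum subarray: [12, 20, 19, -12, 2, 17]
Maximum sum: 58

The maximum subarray is [12, 20, 19, -12, 2, 17] with sum 58. This subarray runs from index 2 to index 7.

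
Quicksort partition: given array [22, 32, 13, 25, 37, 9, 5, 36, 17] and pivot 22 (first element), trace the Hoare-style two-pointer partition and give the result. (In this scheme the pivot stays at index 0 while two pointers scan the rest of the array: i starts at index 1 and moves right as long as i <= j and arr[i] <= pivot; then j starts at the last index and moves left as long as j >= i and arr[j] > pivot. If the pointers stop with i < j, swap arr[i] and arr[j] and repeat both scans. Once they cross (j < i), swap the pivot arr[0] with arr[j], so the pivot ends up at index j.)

Hoare-style two-pointer partition with pivot = 22:

Initial array: [22, 32, 13, 25, 37, 9, 5, 36, 17]

Pointers start at i = 1, j = 8.
i stops at index 1 (arr[1]=32 > 22), j stops at index 8 (arr[8]=17 <= 22): swap arr[1] and arr[8], array becomes [22, 17, 13, 25, 37, 9, 5, 36, 32]
i stops at index 3 (arr[3]=25 > 22), j stops at index 6 (arr[6]=5 <= 22): swap arr[3] and arr[6], array becomes [22, 17, 13, 5, 37, 9, 25, 36, 32]
i stops at index 4 (arr[4]=37 > 22), j stops at index 5 (arr[5]=9 <= 22): swap arr[4] and arr[5], array becomes [22, 17, 13, 5, 9, 37, 25, 36, 32]
i ends at 5, j ends at 4: the pointers have crossed (j < i), so scanning stops.

Swap pivot arr[0] with arr[4] to place pivot at position 4: [9, 17, 13, 5, 22, 37, 25, 36, 32]
Pivot position: 4

After partitioning with pivot 22, the array becomes [9, 17, 13, 5, 22, 37, 25, 36, 32]. The pivot is placed at index 4. All elements to the left of the pivot are <= 22, and all elements to the right are > 22.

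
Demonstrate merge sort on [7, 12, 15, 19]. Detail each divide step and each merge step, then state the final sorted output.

Merge sort trace:

Split: [7, 12, 15, 19] -> [7, 12] and [15, 19]
  Split: [7, 12] -> [7] and [12]
  Merge: [7] + [12] -> [7, 12]
  Split: [15, 19] -> [15] and [19]
  Merge: [15] + [19] -> [15, 19]
Merge: [7, 12] + [15, 19] -> [7, 12, 15, 19]

Final sorted array: [7, 12, 15, 19]

The merge sort proceeds by recursively splitting the array and merging sorted halves.
After all merges, the sorted array is [7, 12, 15, 19].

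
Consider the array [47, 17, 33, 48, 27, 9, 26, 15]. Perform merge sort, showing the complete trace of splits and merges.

Merge sort trace:

Split: [47, 17, 33, 48, 27, 9, 26, 15] -> [47, 17, 33, 48] and [27, 9, 26, 15]
  Split: [47, 17, 33, 48] -> [47, 17] and [33, 48]
    Split: [47, 17] -> [47] and [17]
    Merge: [47] + [17] -> [17, 47]
    Split: [33, 48] -> [33] and [48]
    Merge: [33] + [48] -> [33, 48]
  Merge: [17, 47] + [33, 48] -> [17, 33, 47, 48]
  Split: [27, 9, 26, 15] -> [27, 9] and [26, 15]
    Split: [27, 9] -> [27] and [9]
    Merge: [27] + [9] -> [9, 27]
    Split: [26, 15] -> [26] and [15]
    Merge: [26] + [15] -> [15, 26]
  Merge: [9, 27] + [15, 26] -> [9, 15, 26, 27]
Merge: [17, 33, 47, 48] + [9, 15, 26, 27] -> [9, 15, 17, 26, 27, 33, 47, 48]

Final sorted array: [9, 15, 17, 26, 27, 33, 47, 48]

The merge sort proceeds by recursively splitting the array and merging sorted halves.
After all merges, the sorted array is [9, 15, 17, 26, 27, 33, 47, 48].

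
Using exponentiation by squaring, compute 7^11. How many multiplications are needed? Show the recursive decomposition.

Computing 7^11 by squaring (build up from 7^1; each line after the first costs one multiplication):

7^1 = 7
7^2 = (7^1)^2 = 7^2 = 49
7^4 = (7^2)^2 = 49^2 = 2401
7^5 = 7 * 7^4 = 7 * 2401 = 16807
7^10 = (7^5)^2 = 16807^2 = 282475249
7^11 = 7 * 7^10 = 7 * 282475249 = 1977326743

Result: 1977326743
Multiplications needed: 5 (5 lines after 7^1)

7^11 = 1977326743. Using exponentiation by squaring, this requires 5 multiplications. The key idea: if the exponent is even, square the half-power; if odd, multiply by the base once.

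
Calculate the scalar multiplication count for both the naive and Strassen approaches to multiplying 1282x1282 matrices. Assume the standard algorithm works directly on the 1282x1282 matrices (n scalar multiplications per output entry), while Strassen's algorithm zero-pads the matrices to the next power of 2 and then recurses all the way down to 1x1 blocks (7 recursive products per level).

Matrix multiplication for 1282x1282 matrices:

Strassen's algorithm requires power-of-2 dimensions. Pad 1282x1282 to 2048x2048 (next power of 2).

Standard algorithm: 1282^3 = 2106997768 multiplications
Strassen's algorithm: 7^(log2(2048)) = 7^11 = 1977326743 multiplications
Savings: 2106997768 - 1977326743 = 129671025 multiplications

Standard: 2106997768 multiplications (1282^3). Strassen: 1977326743 multiplications (7^11, after padding to 2048x2048). Strassen reduces 8 recursive multiplications to 7 at each level.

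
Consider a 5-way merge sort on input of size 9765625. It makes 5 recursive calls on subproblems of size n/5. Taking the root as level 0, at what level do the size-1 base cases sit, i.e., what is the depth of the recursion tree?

For divide and conquer with division factor 5:

Problem sizes at each level:
Level 0: 9765625
Level 1: 1953125
Level 2: 390625
Level 3: 78125
Level 4: 15625
Level 5: 3125
Level 6: 625
Level 7: 125
Level 8: 25
Level 9: 5
Level 10: 1

The root is level 0 and the size-1 base case is level 10 (the tree spans levels 0 through 10, i.e. 11 levels counting the root), so the depth is the number of divisions: log_5(9765625) = 10

The recursion tree depth is log_5(9765625) = 10. At each level, the problem size is divided by 5, so it takes 10 divisions to reduce to a base case of size 1. The algorithm makes 5 recursive calls at each level.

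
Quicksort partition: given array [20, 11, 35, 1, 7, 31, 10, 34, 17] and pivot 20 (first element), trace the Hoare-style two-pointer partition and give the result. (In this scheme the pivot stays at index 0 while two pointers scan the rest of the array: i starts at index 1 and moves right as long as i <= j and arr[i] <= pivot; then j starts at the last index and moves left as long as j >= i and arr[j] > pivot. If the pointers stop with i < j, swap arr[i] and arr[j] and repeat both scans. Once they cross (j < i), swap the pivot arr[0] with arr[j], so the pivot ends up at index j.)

Hoare-style two-pointer partition with pivot = 20:

Initial array: [20, 11, 35, 1, 7, 31, 10, 34, 17]

Pointers start at i = 1, j = 8.
i stops at index 2 (arr[2]=35 > 20), j stops at index 8 (arr[8]=17 <= 20): swap arr[2] and arr[8], array becomes [20, 11, 17, 1, 7, 31, 10, 34, 35]
i stops at index 5 (arr[5]=31 > 20), j stops at index 6 (arr[6]=10 <= 20): swap arr[5] and arr[6], array becomes [20, 11, 17, 1, 7, 10, 31, 34, 35]
i ends at 6, j ends at 5: the pointers have crossed (j < i), so scanning stops.

Swap pivot arr[0] with arr[5] to place pivot at position 5: [10, 11, 17, 1, 7, 20, 31, 34, 35]
Pivot position: 5

After partitioning with pivot 20, the array becomes [10, 11, 17, 1, 7, 20, 31, 34, 35]. The pivot is placed at index 5. All elements to the left of the pivot are <= 20, and all elements to the right are > 20.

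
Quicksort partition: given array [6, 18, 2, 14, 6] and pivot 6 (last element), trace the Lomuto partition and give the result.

Lomuto partition with pivot = 6:

Initial array: [6, 18, 2, 14, 6]

arr[0]=6 <= 6: swap with position 0, array becomes [6, 18, 2, 14, 6]
arr[1]=18 > 6: no swap
arr[2]=2 <= 6: swap with position 1, array becomes [6, 2, 18, 14, 6]
arr[3]=14 > 6: no swap

Place pivot at position 2: [6, 2, 6, 14, 18]
Pivot position: 2

After partitioning with pivot 6, the array becomes [6, 2, 6, 14, 18]. The pivot is placed at index 2. All elements to the left of the pivot are <= 6, and all elements to the right are > 6.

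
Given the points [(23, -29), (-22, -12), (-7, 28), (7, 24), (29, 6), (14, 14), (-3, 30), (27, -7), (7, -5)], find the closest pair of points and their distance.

Computing all pairwise distances among 9 points:

d((23, -29), (-22, -12)) = 48.1041
d((23, -29), (-7, 28)) = 64.4127
d((23, -29), (7, 24)) = 55.3624
d((23, -29), (29, 6)) = 35.5106
d((23, -29), (14, 14)) = 43.9318
d((23, -29), (-3, 30)) = 64.4748
d((23, -29), (27, -7)) = 22.3607
d((23, -29), (7, -5)) = 28.8444
d((-22, -12), (-7, 28)) = 42.72
d((-22, -12), (7, 24)) = 46.2277
d((-22, -12), (29, 6)) = 54.0833
d((-22, -12), (14, 14)) = 44.4072
d((-22, -12), (-3, 30)) = 46.0977
d((-22, -12), (27, -7)) = 49.2544
d((-22, -12), (7, -5)) = 29.8329
d((-7, 28), (7, 24)) = 14.5602
d((-7, 28), (29, 6)) = 42.19
d((-7, 28), (14, 14)) = 25.2389
d((-7, 28), (-3, 30)) = 4.4721 <-- minimum
d((-7, 28), (27, -7)) = 48.7955
d((-7, 28), (7, -5)) = 35.8469
d((7, 24), (29, 6)) = 28.4253
d((7, 24), (14, 14)) = 12.2066
d((7, 24), (-3, 30)) = 11.6619
d((7, 24), (27, -7)) = 36.8917
d((7, 24), (7, -5)) = 29.0
d((29, 6), (14, 14)) = 17.0
d((29, 6), (-3, 30)) = 40.0
d((29, 6), (27, -7)) = 13.1529
d((29, 6), (7, -5)) = 24.5967
d((14, 14), (-3, 30)) = 23.3452
d((14, 14), (27, -7)) = 24.6982
d((14, 14), (7, -5)) = 20.2485
d((-3, 30), (27, -7)) = 47.634
d((-3, 30), (7, -5)) = 36.4005
d((27, -7), (7, -5)) = 20.0998

Closest pair: (-7, 28) and (-3, 30) with distance 4.4721

The closest pair is (-7, 28) and (-3, 30) with Euclidean distance 4.4721. For 9 points, brute-force pairwise comparison is shown above. For large n, the divide-and-conquer algorithm (sort by x, recurse on halves, check the dividing strip) achieves O(n log n).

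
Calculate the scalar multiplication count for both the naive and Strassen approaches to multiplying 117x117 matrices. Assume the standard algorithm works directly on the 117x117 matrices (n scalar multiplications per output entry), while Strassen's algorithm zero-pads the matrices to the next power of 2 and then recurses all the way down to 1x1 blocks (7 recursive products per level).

Matrix multiplication for 117x117 matrices:

Strassen's algorithm requires power-of-2 dimensions. Pad 117x117 to 128x128 (next power of 2).

Standard algorithm: 117^3 = 1601613 multiplications
Strassen's algorithm: 7^(log2(128)) = 7^7 = 823543 multiplications
Savings: 1601613 - 823543 = 778070 multiplications

Standard: 1601613 multiplications (117^3). Strassen: 823543 multiplications (7^7, after padding to 128x128). Strassen reduces 8 recursive multiplications to 7 at each level.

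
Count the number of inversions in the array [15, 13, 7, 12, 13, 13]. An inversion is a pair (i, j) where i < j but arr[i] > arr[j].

Finding inversions in [15, 13, 7, 12, 13, 13]:

(0, 1): arr[0]=15 > arr[1]=13
(0, 2): arr[0]=15 > arr[2]=7
(0, 3): arr[0]=15 > arr[3]=12
(0, 4): arr[0]=15 > arr[4]=13
(0, 5): arr[0]=15 > arr[5]=13
(1, 2): arr[1]=13 > arr[2]=7
(1, 3): arr[1]=13 > arr[3]=12

Total inversions: 7

The array has 7 inversion(s): (0,1), (0,2), (0,3), (0,4), (0,5), (1,2), (1,3). Each pair (i,j) satisfies i < j and arr[i] > arr[j].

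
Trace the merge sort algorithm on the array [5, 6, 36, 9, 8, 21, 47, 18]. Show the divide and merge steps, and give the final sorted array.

Merge sort trace:

Split: [5, 6, 36, 9, 8, 21, 47, 18] -> [5, 6, 36, 9] and [8, 21, 47, 18]
  Split: [5, 6, 36, 9] -> [5, 6] and [36, 9]
    Split: [5, 6] -> [5] and [6]
    Merge: [5] + [6] -> [5, 6]
    Split: [36, 9] -> [36] and [9]
    Merge: [36] + [9] -> [9, 36]
  Merge: [5, 6] + [9, 36] -> [5, 6, 9, 36]
  Split: [8, 21, 47, 18] -> [8, 21] and [47, 18]
    Split: [8, 21] -> [8] and [21]
    Merge: [8] + [21] -> [8, 21]
    Split: [47, 18] -> [47] and [18]
    Merge: [47] + [18] -> [18, 47]
  Merge: [8, 21] + [18, 47] -> [8, 18, 21, 47]
Merge: [5, 6, 9, 36] + [8, 18, 21, 47] -> [5, 6, 8, 9, 18, 21, 36, 47]

Final sorted array: [5, 6, 8, 9, 18, 21, 36, 47]

The merge sort proceeds by recursively splitting the array and merging sorted halves.
After all merges, the sorted array is [5, 6, 8, 9, 18, 21, 36, 47].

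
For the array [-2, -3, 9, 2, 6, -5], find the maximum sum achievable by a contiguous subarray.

Using Kadane's algorithm on [-2, -3, 9, 2, 6, -5]:

Scanning through the array:
Position 1 (value -3): max_ending_here = -3, max_so_far = -2
Position 2 (value 9): max_ending_here = 9, max_so_far = 9
Position 3 (value 2): max_ending_here = 11, max_so_far = 11
Position 4 (value 6): max_ending_here = 17, max_so_far = 17
Position 5 (value -5): max_ending_here = 12, max_so_far = 17

Maximum subarray: [9, 2, 6]
Maximum sum: 17

The maximum subarray is [9, 2, 6] with sum 17. This subarray runs from index 2 to index 4.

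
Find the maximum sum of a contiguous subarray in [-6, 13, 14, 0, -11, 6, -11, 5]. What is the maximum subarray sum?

Using Kadane's algorithm on [-6, 13, 14, 0, -11, 6, -11, 5]:

Scanning through the array:
Position 1 (value 13): max_ending_here = 13, max_so_far = 13
Position 2 (value 14): max_ending_here = 27, max_so_far = 27
Position 3 (value 0): max_ending_here = 27, max_so_far = 27
Position 4 (value -11): max_ending_here = 16, max_so_far = 27
Position 5 (value 6): max_ending_here = 22, max_so_far = 27
Position 6 (value -11): max_ending_here = 11, max_so_far = 27
Position 7 (value 5): max_ending_here = 16, max_so_far = 27

Maximum subarray: [13, 14]
Maximum sum: 27

The maximum subarray is [13, 14] with sum 27. This subarray runs from index 1 to index 2.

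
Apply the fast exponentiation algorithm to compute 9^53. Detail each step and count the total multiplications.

Computing 9^53 by squaring (build up from 9^1; each line after the first costs one multiplication):

9^1 = 9
9^2 = (9^1)^2 = 9^2 = 81
9^3 = 9 * 9^2 = 9 * 81 = 729
9^6 = (9^3)^2 = 729^2 = 531441
9^12 = (9^6)^2 = 531441^2 = 282429536481
9^13 = 9 * 9^12 = 9 * 282429536481 = 2541865828329
9^26 = (9^13)^2 = 2541865828329^2 = 6461081889226673298932241
9^52 = (9^26)^2 = 6461081889226673298932241^2 = 41745579179292917813953351511015323088870709282081
9^53 = 9 * 9^52 = 9 * 41745579179292917813953351511015323088870709282081 = 375710212613636260325580163599137907799836383538729

Result: 375710212613636260325580163599137907799836383538729
Multiplications needed: 8 (8 lines after 9^1)

9^53 = 375710212613636260325580163599137907799836383538729. Using exponentiation by squaring, this requires 8 multiplications. The key idea: if the exponent is even, square the half-power; if odd, multiply by the base once.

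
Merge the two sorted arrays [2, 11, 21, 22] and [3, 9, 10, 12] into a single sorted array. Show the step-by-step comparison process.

Merging process:

Compare 2 vs 3: take 2 from left. Merged: [2]
Compare 11 vs 3: take 3 from right. Merged: [2, 3]
Compare 11 vs 9: take 9 from right. Merged: [2, 3, 9]
Compare 11 vs 10: take 10 from right. Merged: [2, 3, 9, 10]
Compare 11 vs 12: take 11 from left. Merged: [2, 3, 9, 10, 11]
Compare 21 vs 12: take 12 from right. Merged: [2, 3, 9, 10, 11, 12]
Append remaining from left: [21, 22]. Merged: [2, 3, 9, 10, 11, 12, 21, 22]

Final merged array: [2, 3, 9, 10, 11, 12, 21, 22]
Total comparisons: 6

The merged array is [2, 3, 9, 10, 11, 12, 21, 22], requiring 6 comparisons. The merge step runs in O(n) time where n is the total number of elements.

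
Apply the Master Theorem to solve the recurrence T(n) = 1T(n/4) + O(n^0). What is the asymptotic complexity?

Master Theorem for T(n) = 1T(n/4) + O(n^0):

a = 1, b = 4, c = 0
log_b(a) = log_4(1) = 0.0000

Case 2: c = 0 = log_4(1) = 0.0000
T(n) = O(n^0 log n) = O(log n)

For T(n) = 1T(n/4) + O(n^0): log_4(1) = 0.0000. This is Case 2 of the Master Theorem (c = log_b(a), equal work at all levels), giving O(log n).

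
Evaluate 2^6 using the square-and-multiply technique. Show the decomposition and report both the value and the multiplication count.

Computing 2^6 by squaring (build up from 2^1; each line after the first costs one multiplication):

2^1 = 2
2^2 = (2^1)^2 = 2^2 = 4
2^3 = 2 * 2^2 = 2 * 4 = 8
2^6 = (2^3)^2 = 8^2 = 64

Result: 64
Multiplications needed: 3 (3 lines after 2^1)

2^6 = 64. Using exponentiation by squaring, this requires 3 multiplications. The key idea: if the exponent is even, square the half-power; if odd, multiply by the base once.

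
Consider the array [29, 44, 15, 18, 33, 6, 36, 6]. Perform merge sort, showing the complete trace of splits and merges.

Merge sort trace:

Split: [29, 44, 15, 18, 33, 6, 36, 6] -> [29, 44, 15, 18] and [33, 6, 36, 6]
  Split: [29, 44, 15, 18] -> [29, 44] and [15, 18]
    Split: [29, 44] -> [29] and [44]
    Merge: [29] + [44] -> [29, 44]
    Split: [15, 18] -> [15] and [18]
    Merge: [15] + [18] -> [15, 18]
  Merge: [29, 44] + [15, 18] -> [15, 18, 29, 44]
  Split: [33, 6, 36, 6] -> [33, 6] and [36, 6]
    Split: [33, 6] -> [33] and [6]
    Merge: [33] + [6] -> [6, 33]
    Split: [36, 6] -> [36] and [6]
    Merge: [36] + [6] -> [6, 36]
  Merge: [6, 33] + [6, 36] -> [6, 6, 33, 36]
Merge: [15, 18, 29, 44] + [6, 6, 33, 36] -> [6, 6, 15, 18, 29, 33, 36, 44]

Final sorted array: [6, 6, 15, 18, 29, 33, 36, 44]

The merge sort proceeds by recursively splitting the array and merging sorted halves.
After all merges, the sorted array is [6, 6, 15, 18, 29, 33, 36, 44].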